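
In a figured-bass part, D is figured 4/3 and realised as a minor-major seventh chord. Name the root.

The figures 4/3 mean the fifth of the chord is in the bass. If D is the fifth of a minor-major seventh chord, the root is G (chord tones G–Bb–D–F#).

G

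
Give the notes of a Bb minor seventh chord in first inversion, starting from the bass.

The chord tones are Bb–Db–F–Ab. With the third (Db) lowest for first inversion: Db, F, Ab, Bb.

Db, F, Ab, Bb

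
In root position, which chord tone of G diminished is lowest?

G diminished is G–Bb–Db. Root position places the root in the bass: G.

G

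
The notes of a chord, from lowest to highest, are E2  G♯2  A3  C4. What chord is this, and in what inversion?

A minor-major seventh, second inversion

Reducing to letter names: E, G#, A, C. These stack in thirds as A–C–E–G# — an A minor-major seventh chord.
The lowest note is E, the fifth of the chord, so this is second inversion (figured bass 4/3).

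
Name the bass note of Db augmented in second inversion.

A

In second inversion the fifth is lowest. For Db augmented (Db–F–A) that is A.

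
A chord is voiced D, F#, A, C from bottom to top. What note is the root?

The distinct letter names are D, F#, A, C. Arranged as a stack of thirds they read D–F#–A–C, so D is the root (a D dominant seventh chord).

D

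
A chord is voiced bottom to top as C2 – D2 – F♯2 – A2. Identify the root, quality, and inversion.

D dominant seventh, third inversion

The distinct note names are C, D, F#, A. Stacked in thirds they read D–F#–A–C, which is a dominant seventh chord on D.
With the seventh (C) in the bass, the chord is in third inversion (figured bass 4/2).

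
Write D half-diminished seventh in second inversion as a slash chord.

Second inversion of D half-diminished seventh has the fifth (Ab) in the bass. As a slash chord: Dø7/Ab.

Dø7/Ab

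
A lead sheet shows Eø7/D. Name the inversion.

third inversion

Eø7/D means E half-diminished seventh with D in the bass. D is the seventh of E half-diminished seventh (E–G–Bb–D), so this is third inversion.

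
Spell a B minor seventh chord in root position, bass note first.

The chord tones are B–D–F#–A. With the root (B) lowest for root position: B, D, F#, A.

B, D, F#, A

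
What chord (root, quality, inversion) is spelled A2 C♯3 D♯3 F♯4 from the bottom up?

D# half-diminished seventh, second inversion

The pitch classes A, C#, D#, F# arrange in thirds as D#–F#–A–C#: a D# half-diminished seventh chord.
A is the fifth of D# half-diminished seventh; fifth in the bass means second inversion (figured bass 4/3).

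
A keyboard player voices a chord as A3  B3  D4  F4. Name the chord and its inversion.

B half-diminished seventh, third inversion

The distinct note names are A, B, D, F. Stacked in thirds they read B–D–F–A, which is a half-diminished seventh chord on B.
A is the seventh of B half-diminished seventh; seventh in the bass means third inversion (figured bass 4/2).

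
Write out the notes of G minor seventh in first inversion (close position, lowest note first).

The chord tones are G–Bb–D–F. With the third (Bb) lowest for first inversion: Bb, D, F, G.

Bb, D, F, G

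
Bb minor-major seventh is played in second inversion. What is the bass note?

Bb minor-major seventh is Bb–Db–F–A. Second inversion places the fifth in the bass: F.

F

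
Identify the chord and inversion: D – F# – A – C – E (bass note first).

D dominant ninth, root position

The distinct note names are D, F#, A, C, E. Stacked in thirds they read D–F#–A–C–E, which is a dominant ninth chord on D.
The lowest note is D, the root of the chord, so this is root position.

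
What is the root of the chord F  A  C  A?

The distinct letter names are F, A, C. Arranged as a stack of thirds they read F–A–C, so F is the root (an F major triad).

F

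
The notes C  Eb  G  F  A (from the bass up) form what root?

F

The distinct letter names are C, Eb, G, F, A. Arranged as a stack of thirds they read F–A–C–Eb–G, so F is the root (an F dominant ninth chord).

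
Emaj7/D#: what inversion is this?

third inversion

Emaj7/D# means E major seventh with D# in the bass. D# is the seventh of E major seventh (E–G#–B–D#), so this is third inversion.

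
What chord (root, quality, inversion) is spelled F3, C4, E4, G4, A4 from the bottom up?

F major ninth, root position

The distinct note names are F, C, E, G, A. Stacked in thirds they read F–A–C–E–G, which is a major ninth chord on F.
F is the root of F major ninth; root in the bass means root position.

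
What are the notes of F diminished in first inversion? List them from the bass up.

Ab, Cb, F

The chord tones are F–Ab–Cb. With the third (Ab) lowest for first inversion: Ab, Cb, F.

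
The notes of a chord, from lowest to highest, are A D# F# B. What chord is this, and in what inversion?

The pitch classes A, D#, F#, B arrange in thirds as B–D#–F#–A: a B dominant seventh chord.
The lowest note is A, the seventh of the chord, so this is third inversion (figured bass 4/2).

B dominant seventh, third inversion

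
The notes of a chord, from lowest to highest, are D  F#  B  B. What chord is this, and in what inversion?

B minor, first inversion

Reducing to letter names: D, F#, B. These stack in thirds as B–D–F# — a B minor triad.
With the third (D) in the bass, the chord is in first inversion (figured bass 6).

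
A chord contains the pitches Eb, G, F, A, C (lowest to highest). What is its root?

F

Eb, G, F, A, C are the tones of an F dominant ninth chord (F–A–C–Eb–G), making F the root.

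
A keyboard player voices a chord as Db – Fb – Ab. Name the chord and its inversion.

Db minor, root position

The pitch classes Db, Fb, Ab arrange in thirds as Db–Fb–Ab: a Db minor triad.
The lowest note is Db, the root of the chord, so this is root position (figured bass 5/3).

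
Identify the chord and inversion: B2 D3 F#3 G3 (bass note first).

The pitch classes B, D, F#, G arrange in thirds as G–B–D–F#: a G major seventh chord.
With the third (B) in the bass, the chord is in first inversion (figured bass 6/5).

G major seventh, first inversion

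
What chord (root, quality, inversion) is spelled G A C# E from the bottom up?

The distinct note names are G, A, C#, E. Stacked in thirds they read A–C#–E–G, which is a dominant seventh chord on A.
With the seventh (G) in the bass, the chord is in third inversion (figured bass 4/2).

A dominant seventh, third inversion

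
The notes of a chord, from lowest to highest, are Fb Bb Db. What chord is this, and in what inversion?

The distinct note names are Fb, Bb, Db. Stacked in thirds they read Bb–Db–Fb, which is a diminished triad on Bb.
With the fifth (Fb) in the bass, the chord is in second inversion (figured bass 6/4).

Bb diminished, second inversion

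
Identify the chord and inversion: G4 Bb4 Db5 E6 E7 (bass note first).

E diminished seventh, first inversion

Reducing to letter names: G, Bb, Db, E. These stack in thirds as E–G–Bb–Db — an E diminished seventh chord.
The lowest note is G, the third of the chord, so this is first inversion (figured bass 6/5).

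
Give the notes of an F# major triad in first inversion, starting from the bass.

F# major is F#–A#–C#. First inversion puts the third (A#) in the bass, with the remaining tones above: A#, C#, F#.

A#, C#, F#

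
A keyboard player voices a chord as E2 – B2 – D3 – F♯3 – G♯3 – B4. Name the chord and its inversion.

The distinct note names are E, B, D, F#, G#. Stacked in thirds they read E–G#–B–D–F#, which is a dominant ninth chord on E.
E is the root of E dominant ninth; root in the bass means root position.

E dominant ninth, root position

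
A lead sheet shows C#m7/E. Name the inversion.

C#m7/E means C# minor seventh with E in the bass. E is the third of C# minor seventh (C#–E–G#–B), so this is first inversion.

first inversion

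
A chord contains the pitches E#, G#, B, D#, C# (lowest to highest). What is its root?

C#

E#, G#, B, D#, C# are the tones of a C# dominant ninth chord (C#–E#–G#–B–D#), making C# the root.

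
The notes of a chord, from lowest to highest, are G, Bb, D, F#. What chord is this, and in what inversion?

G minor-major seventh, root position

Reducing to letter names: G, Bb, D, F#. These stack in thirds as G–Bb–D–F# — a G minor-major seventh chord.
The lowest note is G, the root of the chord, so this is root position (figured bass 7).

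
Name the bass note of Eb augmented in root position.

Eb

In root position the root is lowest. For Eb augmented (Eb–G–B) that is Eb.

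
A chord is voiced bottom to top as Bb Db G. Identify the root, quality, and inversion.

The distinct note names are Bb, Db, G. Stacked in thirds they read G–Bb–Db, which is a diminished triad on G.
With the third (Bb) in the bass, the chord is in first inversion (figured bass 6).

G diminished, first inversion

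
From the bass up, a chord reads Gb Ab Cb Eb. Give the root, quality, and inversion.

The distinct note names are Gb, Ab, Cb, Eb. Stacked in thirds they read Ab–Cb–Eb–Gb, which is a minor seventh chord on Ab.
With the seventh (Gb) in the bass, the chord is in third inversion (figured bass 4/2).

Ab minor seventh, third inversion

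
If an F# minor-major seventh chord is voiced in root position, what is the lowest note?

The root of F# minor-major seventh (F#–A–C#–E#) is F#; that is the bass in root position.

F#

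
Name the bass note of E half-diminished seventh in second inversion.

Bb

E half-diminished seventh is E–G–Bb–D. Second inversion places the fifth in the bass: Bb.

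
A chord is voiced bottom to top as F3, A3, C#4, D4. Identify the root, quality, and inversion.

The distinct note names are F, A, C#, D. Stacked in thirds they read D–F–A–C#, which is a minor-major seventh chord on D.
F is the third of D minor-major seventh; third in the bass means first inversion (figured bass 6/5).

D minor-major seventh, first inversion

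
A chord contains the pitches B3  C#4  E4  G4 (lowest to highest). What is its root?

C#

The distinct letter names are B, C#, E, G. Arranged as a stack of thirds they read C#–E–G–B, so C# is the root (a C# half-diminished seventh chord).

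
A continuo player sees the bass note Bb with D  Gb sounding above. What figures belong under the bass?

6

The notes Bb, D, Gb stack in thirds as Gb–Bb–D — a Gb augmented triad. The bass Bb is the third, so this is first inversion: figured 6.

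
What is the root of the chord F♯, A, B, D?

B

F#, A, B, D are the tones of a B minor seventh chord (B–D–F#–A), making B the root.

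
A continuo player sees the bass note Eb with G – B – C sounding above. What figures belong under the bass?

The notes Eb, G, B, C stack in thirds as C–Eb–G–B — a C minor-major seventh chord. The bass Eb is the third, so this is first inversion: figured 6/5.

6/5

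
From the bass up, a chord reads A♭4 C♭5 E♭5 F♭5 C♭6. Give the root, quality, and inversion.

The distinct note names are Ab, Cb, Eb, Fb. Stacked in thirds they read Fb–Ab–Cb–Eb, which is a major seventh chord on Fb.
The lowest note is Ab, the third of the chord, so this is first inversion (figured bass 6/5).

Fb major seventh, first inversion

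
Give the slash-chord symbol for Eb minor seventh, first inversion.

Ebm7/Gb

First inversion of Eb minor seventh has the third (Gb) in the bass. As a slash chord: Ebm7/Gb.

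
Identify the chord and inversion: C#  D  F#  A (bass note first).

D major seventh, third inversion

The pitch classes C#, D, F#, A arrange in thirds as D–F#–A–C#: a D major seventh chord.
With the seventh (C#) in the bass, the chord is in third inversion (figured bass 4/2).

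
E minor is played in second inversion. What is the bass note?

B

In second inversion the fifth is lowest. For E minor (E–G–B) that is B.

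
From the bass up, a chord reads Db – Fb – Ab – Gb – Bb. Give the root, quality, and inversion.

Gb dominant ninth, second inversion

Reducing to letter names: Db, Fb, Ab, Gb, Bb. These stack in thirds as Gb–Bb–Db–Fb–Ab — a Gb dominant ninth chord.
With the fifth (Db) in the bass, the chord is in second inversion.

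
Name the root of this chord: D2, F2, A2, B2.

B

Reordering D, F, A, B into stacked thirds gives B–D–F–A; the bottom of that stack, B, is the root.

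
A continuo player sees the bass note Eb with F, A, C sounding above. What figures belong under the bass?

The notes Eb, F, A, C stack in thirds as F–A–C–Eb — an F dominant seventh chord. The bass Eb is the seventh, so this is third inversion: figured 4/2.

4/2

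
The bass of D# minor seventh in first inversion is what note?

F#

In first inversion the third is lowest. For D# minor seventh (D#–F#–A#–C#) that is F#.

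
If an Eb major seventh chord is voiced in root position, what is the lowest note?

The root of Eb major seventh (Eb–G–Bb–D) is Eb; that is the bass in root position.

Eb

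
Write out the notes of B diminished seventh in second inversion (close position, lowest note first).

F, Ab, B, D

Spelling B diminished seventh: B–D–F–Ab. In second inversion the fifth is bass, giving F, Ab, B, D from the bottom.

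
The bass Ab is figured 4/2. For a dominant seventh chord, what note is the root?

Bb

The figures 4/2 mean the seventh of the chord is in the bass. If Ab is the seventh of a dominant seventh chord, the root is Bb (chord tones Bb–D–F–Ab).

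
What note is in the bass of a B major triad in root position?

B

The root of B major (B–D#–F#) is B; that is the bass in root position.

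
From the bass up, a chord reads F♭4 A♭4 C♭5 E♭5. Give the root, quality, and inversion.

The pitch classes Fb, Ab, Cb, Eb arrange in thirds as Fb–Ab–Cb–Eb: an Fb major seventh chord.
The lowest note is Fb, the root of the chord, so this is root position (figured bass 7).

Fb major seventh, root position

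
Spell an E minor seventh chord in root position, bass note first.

E, G, B, D

E minor seventh is E–G–B–D. Root position puts the root (E) in the bass, with the remaining tones above: E, G, B, D.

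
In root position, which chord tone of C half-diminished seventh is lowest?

C

C half-diminished seventh is C–Eb–Gb–Bb. Root position places the root in the bass: C.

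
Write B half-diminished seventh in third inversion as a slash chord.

Third inversion of B half-diminished seventh has the seventh (A) in the bass. As a slash chord: Bø7/A.

Bø7/A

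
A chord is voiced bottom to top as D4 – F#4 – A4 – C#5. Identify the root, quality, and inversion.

D major seventh, root position

The distinct note names are D, F#, A, C#. Stacked in thirds they read D–F#–A–C#, which is a major seventh chord on D.
The lowest note is D, the root of the chord, so this is root position (figured bass 7).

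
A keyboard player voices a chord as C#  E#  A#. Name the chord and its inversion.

A# minor, first inversion

The pitch classes C#, E#, A# arrange in thirds as A#–C#–E#: an A# minor triad.
The lowest note is C#, the third of the chord, so this is first inversion (figured bass 6).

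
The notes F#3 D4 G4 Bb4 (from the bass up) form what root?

G

The distinct letter names are F#, D, G, Bb. Arranged as a stack of thirds they read G–Bb–D–F#, so G is the root (a G minor-major seventh chord).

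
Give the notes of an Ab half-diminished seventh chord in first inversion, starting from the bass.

Cb, Ebb, Gb, Ab

Spelling Ab half-diminished seventh: Ab–Cb–Ebb–Gb. In first inversion the third is bass, giving Cb, Ebb, Gb, Ab from the bottom.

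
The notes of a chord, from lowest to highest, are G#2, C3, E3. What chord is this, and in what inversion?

The distinct note names are G#, C, E. Stacked in thirds they read C–E–G#, which is an augmented triad on C.
G# is the fifth of C augmented; fifth in the bass means second inversion (figured bass 6/4).

C augmented, second inversion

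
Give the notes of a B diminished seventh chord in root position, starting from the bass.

B, D, F, Ab

B diminished seventh is B–D–F–Ab. Root position puts the root (B) in the bass, with the remaining tones above: B, D, F, Ab.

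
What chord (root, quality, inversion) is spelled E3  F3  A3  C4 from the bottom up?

Reducing to letter names: E, F, A, C. These stack in thirds as F–A–C–E — an F major seventh chord.
E is the seventh of F major seventh; seventh in the bass means third inversion (figured bass 4/2).

F major seventh, third inversion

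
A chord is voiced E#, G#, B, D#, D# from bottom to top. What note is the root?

E#

Reordering E#, G#, B, D# into stacked thirds gives E#–G#–B–D#; the bottom of that stack, E#, is the root.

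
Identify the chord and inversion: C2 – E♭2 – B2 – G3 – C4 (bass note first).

The pitch classes C, Eb, B, G arrange in thirds as C–Eb–G–B: a C minor-major seventh chord.
The lowest note is C, the root of the chord, so this is root position (figured bass 7).

C minor-major seventh, root position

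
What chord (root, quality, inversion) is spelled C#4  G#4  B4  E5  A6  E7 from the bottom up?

The distinct note names are C#, G#, B, E, A. Stacked in thirds they read A–C#–E–G#–B, which is a major ninth chord on A.
With the third (C#) in the bass, the chord is in first inversion.

A major ninth, first inversion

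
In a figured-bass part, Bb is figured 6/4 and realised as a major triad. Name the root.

Eb

The figures 6/4 mean the fifth of the chord is in the bass. If Bb is the fifth of a major triad, the root is Eb (chord tones Eb–G–Bb).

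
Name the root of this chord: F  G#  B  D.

G#

F, G#, B, D are the tones of a G# diminished seventh chord (G#–B–D–F), making G# the root.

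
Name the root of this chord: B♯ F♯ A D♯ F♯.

Reordering B#, F#, A, D# into stacked thirds gives B#–D#–F#–A; the bottom of that stack, B#, is the root.

B#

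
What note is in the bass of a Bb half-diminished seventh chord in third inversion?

The seventh of Bb half-diminished seventh (Bb–Db–Fb–Ab) is Ab; that is the bass in third inversion.

Ab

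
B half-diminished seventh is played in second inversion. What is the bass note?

F

B half-diminished seventh is B–D–F–A. Second inversion places the fifth in the bass: F.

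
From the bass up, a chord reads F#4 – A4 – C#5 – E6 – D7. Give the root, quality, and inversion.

Reducing to letter names: F#, A, C#, E, D. These stack in thirds as D–F#–A–C#–E — a D major ninth chord.
The lowest note is F#, the third of the chord, so this is first inversion.

D major ninth, first inversion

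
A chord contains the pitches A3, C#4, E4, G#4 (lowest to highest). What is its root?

The distinct letter names are A, C#, E, G#. Arranged as a stack of thirds they read A–C#–E–G#, so A is the root (an A major seventh chord).

A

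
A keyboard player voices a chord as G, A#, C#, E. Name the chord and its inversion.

A# diminished seventh, third inversion

Reducing to letter names: G, A#, C#, E. These stack in thirds as A#–C#–E–G — an A# diminished seventh chord.
The lowest note is G, the seventh of the chord, so this is third inversion (figured bass 4/2).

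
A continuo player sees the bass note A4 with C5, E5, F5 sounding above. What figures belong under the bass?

The notes A, C, E, F stack in thirds as F–A–C–E — an F major seventh chord. The bass A is the third, so this is first inversion: figured 6/5.

6/5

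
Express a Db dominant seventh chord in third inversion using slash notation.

Db7/Cb

Third inversion of Db dominant seventh has the seventh (Cb) in the bass. As a slash chord: Db7/Cb.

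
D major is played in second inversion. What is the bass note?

A

In second inversion the fifth is lowest. For D major (D–F#–A) that is A.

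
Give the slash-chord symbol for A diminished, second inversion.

Adim/Eb

Second inversion of A diminished has the fifth (Eb) in the bass. As a slash chord: Adim/Eb.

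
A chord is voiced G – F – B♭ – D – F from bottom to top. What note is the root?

Reordering G, F, Bb, D into stacked thirds gives G–Bb–D–F; the bottom of that stack, G, is the root.

G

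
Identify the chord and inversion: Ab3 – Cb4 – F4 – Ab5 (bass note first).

F diminished, first inversion

The distinct note names are Ab, Cb, F. Stacked in thirds they read F–Ab–Cb, which is a diminished triad on F.
With the third (Ab) in the bass, the chord is in first inversion (figured bass 6).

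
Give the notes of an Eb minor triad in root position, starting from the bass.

Eb, Gb, Bb

The chord tones are Eb–Gb–Bb. With the root (Eb) lowest for root position: Eb, Gb, Bb.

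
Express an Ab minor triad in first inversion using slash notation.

Abm/Cb

First inversion of Ab minor has the third (Cb) in the bass. As a slash chord: Abm/Cb.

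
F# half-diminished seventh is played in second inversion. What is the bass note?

In second inversion the fifth is lowest. For F# half-diminished seventh (F#–A–C–E) that is C.

C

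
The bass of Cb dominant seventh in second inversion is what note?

The fifth of Cb dominant seventh (Cb–Eb–Gb–Bbb) is Gb; that is the bass in second inversion.

Gb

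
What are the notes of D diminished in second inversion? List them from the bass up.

Ab, D, F

The chord tones are D–F–Ab. With the fifth (Ab) lowest for second inversion: Ab, D, F.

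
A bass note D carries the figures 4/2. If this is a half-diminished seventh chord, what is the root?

The figures 4/2 mean the seventh of the chord is in the bass. If D is the seventh of a half-diminished seventh chord, the root is E (chord tones E–G–Bb–D).

E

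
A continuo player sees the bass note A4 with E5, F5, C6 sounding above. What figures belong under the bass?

6/5

The notes A, E, F, C stack in thirds as F–A–C–E — an F major seventh chord. The bass A is the third, so this is first inversion: figured 6/5.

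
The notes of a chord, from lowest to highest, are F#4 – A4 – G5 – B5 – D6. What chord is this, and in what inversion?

The pitch classes F#, A, G, B, D arrange in thirds as G–B–D–F#–A: a G major ninth chord.
The lowest note is F#, the seventh of the chord, so this is third inversion.

G major ninth, third inversion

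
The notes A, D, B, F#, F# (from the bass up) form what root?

B

The distinct letter names are A, D, B, F#. Arranged as a stack of thirds they read B–D–F#–A, so B is the root (a B minor seventh chord).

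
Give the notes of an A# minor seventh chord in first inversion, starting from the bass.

The chord tones are A#–C#–E#–G#. With the third (C#) lowest for first inversion: C#, E#, G#, A#.

C#, E#, G#, A#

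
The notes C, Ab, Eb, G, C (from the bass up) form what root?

Ab

Reordering C, Ab, Eb, G into stacked thirds gives Ab–C–Eb–G; the bottom of that stack, Ab, is the root.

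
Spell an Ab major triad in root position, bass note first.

Ab, C, Eb

Ab major is Ab–C–Eb. Root position puts the root (Ab) in the bass, with the remaining tones above: Ab, C, Eb.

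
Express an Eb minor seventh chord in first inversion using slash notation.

First inversion of Eb minor seventh has the third (Gb) in the bass. As a slash chord: Ebm7/Gb.

Ebm7/Gb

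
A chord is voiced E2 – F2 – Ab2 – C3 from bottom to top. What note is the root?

The distinct letter names are E, F, Ab, C. Arranged as a stack of thirds they read F–Ab–C–E, so F is the root (an F minor-major seventh chord).

F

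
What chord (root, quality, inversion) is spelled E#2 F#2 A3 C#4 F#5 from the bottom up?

Reducing to letter names: E#, F#, A, C#. These stack in thirds as F#–A–C#–E# — an F# minor-major seventh chord.
E# is the seventh of F# minor-major seventh; seventh in the bass means third inversion (figured bass 4/2).

F# minor-major seventh, third inversion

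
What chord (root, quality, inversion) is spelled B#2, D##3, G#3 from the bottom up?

The distinct note names are B#, D##, G#. Stacked in thirds they read G#–B#–D##, which is an augmented triad on G#.
With the third (B#) in the bass, the chord is in first inversion (figured bass 6).

G# augmented, first inversion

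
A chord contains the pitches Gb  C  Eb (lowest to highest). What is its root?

The distinct letter names are Gb, C, Eb. Arranged as a stack of thirds they read C–Eb–Gb, so C is the root (a C diminished triad).

C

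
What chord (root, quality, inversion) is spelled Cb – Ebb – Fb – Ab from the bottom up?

The distinct note names are Cb, Ebb, Fb, Ab. Stacked in thirds they read Fb–Ab–Cb–Ebb, which is a dominant seventh chord on Fb.
The lowest note is Cb, the fifth of the chord, so this is second inversion (figured bass 4/3).

Fb dominant seventh, second inversion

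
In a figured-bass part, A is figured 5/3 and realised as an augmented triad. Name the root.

A

The figures 5/3 mean the root of the chord is in the bass. If A is the root of an augmented triad, the root is A (chord tones A–C#–E#).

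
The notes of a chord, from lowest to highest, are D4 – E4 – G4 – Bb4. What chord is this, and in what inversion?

E half-diminished seventh, third inversion

The pitch classes D, E, G, Bb arrange in thirds as E–G–Bb–D: an E half-diminished seventh chord.
D is the seventh of E half-diminished seventh; seventh in the bass means third inversion (figured bass 4/2).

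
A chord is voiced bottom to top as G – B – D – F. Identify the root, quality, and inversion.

G dominant seventh, root position

The pitch classes G, B, D, F arrange in thirds as G–B–D–F: a G dominant seventh chord.
G is the root of G dominant seventh; root in the bass means root position (figured bass 7).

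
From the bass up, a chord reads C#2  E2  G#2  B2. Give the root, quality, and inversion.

The pitch classes C#, E, G#, B arrange in thirds as C#–E–G#–B: a C# minor seventh chord.
With the root (C#) in the bass, the chord is in root position (figured bass 7).

C# minor seventh, root position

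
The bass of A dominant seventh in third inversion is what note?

The seventh of A dominant seventh (A–C#–E–G) is G; that is the bass in third inversion.

G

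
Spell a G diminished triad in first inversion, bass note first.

Bb, Db, G

G diminished is G–Bb–Db. First inversion puts the third (Bb) in the bass, with the remaining tones above: Bb, Db, G.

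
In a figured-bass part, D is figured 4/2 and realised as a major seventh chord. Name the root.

The figures 4/2 mean the seventh of the chord is in the bass. If D is the seventh of a major seventh chord, the root is Eb (chord tones Eb–G–Bb–D).

Eb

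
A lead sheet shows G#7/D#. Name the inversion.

G#7/D# means G# dominant seventh with D# in the bass. D# is the fifth of G# dominant seventh (G#–B#–D#–F#), so this is second inversion.

second inversion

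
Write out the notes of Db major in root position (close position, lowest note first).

The chord tones are Db–F–Ab. With the root (Db) lowest for root position: Db, F, Ab.

Db, F, Ab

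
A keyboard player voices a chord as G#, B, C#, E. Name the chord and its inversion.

C# minor seventh, second inversion

The pitch classes G#, B, C#, E arrange in thirds as C#–E–G#–B: a C# minor seventh chord.
With the fifth (G#) in the bass, the chord is in second inversion (figured bass 4/3).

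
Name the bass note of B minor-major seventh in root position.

B

B minor-major seventh is B–D–F#–A#. Root position places the root in the bass: B.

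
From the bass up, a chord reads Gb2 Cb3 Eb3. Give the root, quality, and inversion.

The pitch classes Gb, Cb, Eb arrange in thirds as Cb–Eb–Gb: a Cb major triad.
The lowest note is Gb, the fifth of the chord, so this is second inversion (figured bass 6/4).

Cb major, second inversion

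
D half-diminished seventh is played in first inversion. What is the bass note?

The third of D half-diminished seventh (D–F–Ab–C) is F; that is the bass in first inversion.

F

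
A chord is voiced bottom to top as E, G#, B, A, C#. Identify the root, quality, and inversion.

The pitch classes E, G#, B, A, C# arrange in thirds as A–C#–E–G#–B: an A major ninth chord.
With the fifth (E) in the bass, the chord is in second inversion.

A major ninth, second inversion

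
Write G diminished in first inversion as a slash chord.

Gdim/Bb

First inversion of G diminished has the third (Bb) in the bass. As a slash chord: Gdim/Bb.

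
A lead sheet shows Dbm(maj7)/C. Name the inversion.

Dbm(maj7)/C means Db minor-major seventh with C in the bass. C is the seventh of Db minor-major seventh (Db–Fb–Ab–C), so this is third inversion.

third inversion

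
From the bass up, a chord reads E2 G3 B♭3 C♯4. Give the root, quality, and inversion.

C# diminished seventh, first inversion

Reducing to letter names: E, G, Bb, C#. These stack in thirds as C#–E–G–Bb — a C# diminished seventh chord.
With the third (E) in the bass, the chord is in first inversion (figured bass 6/5).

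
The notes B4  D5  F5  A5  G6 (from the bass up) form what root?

The distinct letter names are B, D, F, A, G. Arranged as a stack of thirds they read G–B–D–F–A, so G is the root (a G dominant ninth chord).

G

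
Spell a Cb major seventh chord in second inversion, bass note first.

Cb major seventh is Cb–Eb–Gb–Bb. Second inversion puts the fifth (Gb) in the bass, with the remaining tones above: Gb, Bb, Cb, Eb.

Gb, Bb, Cb, Eb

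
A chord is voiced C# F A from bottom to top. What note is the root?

C#, F, A are the tones of an F augmented triad (F–A–C#), making F the root.

F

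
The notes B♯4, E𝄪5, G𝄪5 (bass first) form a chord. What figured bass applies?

6/4

The notes B#, E##, G## stack in thirds as E##–G##–B# — an E## diminished triad. The bass B# is the fifth, so this is second inversion: figured 6/4.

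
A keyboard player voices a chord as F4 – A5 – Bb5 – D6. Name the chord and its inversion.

The distinct note names are F, A, Bb, D. Stacked in thirds they read Bb–D–F–A, which is a major seventh chord on Bb.
F is the fifth of Bb major seventh; fifth in the bass means second inversion (figured bass 4/3).

Bb major seventh, second inversion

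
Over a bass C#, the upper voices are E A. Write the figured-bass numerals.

The notes C#, E, A stack in thirds as A–C#–E — an A major triad. The bass C# is the third, so this is first inversion: figured 6.

6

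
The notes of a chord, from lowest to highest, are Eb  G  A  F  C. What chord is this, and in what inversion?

The distinct note names are Eb, G, A, F, C. Stacked in thirds they read F–A–C–Eb–G, which is a dominant ninth chord on F.
Eb is the seventh of F dominant ninth; seventh in the bass means third inversion.

F dominant ninth, third inversion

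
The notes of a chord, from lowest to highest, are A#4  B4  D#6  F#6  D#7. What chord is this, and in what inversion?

B major seventh, third inversion

Reducing to letter names: A#, B, D#, F#. These stack in thirds as B–D#–F#–A# — a B major seventh chord.
The lowest note is A#, the seventh of the chord, so this is third inversion (figured bass 4/2).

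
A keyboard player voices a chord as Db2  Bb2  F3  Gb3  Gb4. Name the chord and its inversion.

The distinct note names are Db, Bb, F, Gb. Stacked in thirds they read Gb–Bb–Db–F, which is a major seventh chord on Gb.
With the fifth (Db) in the bass, the chord is in second inversion (figured bass 4/3).

Gb major seventh, second inversion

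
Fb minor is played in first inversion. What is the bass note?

In first inversion the third is lowest. For Fb minor (Fb–Abb–Cb) that is Abb.

Abb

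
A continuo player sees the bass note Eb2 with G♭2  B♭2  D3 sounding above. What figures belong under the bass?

The notes Eb, Gb, Bb, D stack in thirds as Eb–Gb–Bb–D — an Eb minor-major seventh chord. The bass Eb is the root, so this is root position: figured 7.

7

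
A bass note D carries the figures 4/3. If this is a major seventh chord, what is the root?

G

The figures 4/3 mean the fifth of the chord is in the bass. If D is the fifth of a major seventh chord, the root is G (chord tones G–B–D–F#).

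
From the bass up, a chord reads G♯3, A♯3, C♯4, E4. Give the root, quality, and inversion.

A# half-diminished seventh, third inversion

Reducing to letter names: G#, A#, C#, E. These stack in thirds as A#–C#–E–G# — an A# half-diminished seventh chord.
The lowest note is G#, the seventh of the chord, so this is third inversion (figured bass 4/2).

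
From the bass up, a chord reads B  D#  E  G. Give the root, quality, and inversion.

E minor-major seventh, second inversion

The pitch classes B, D#, E, G arrange in thirds as E–G–B–D#: an E minor-major seventh chord.
B is the fifth of E minor-major seventh; fifth in the bass means second inversion (figured bass 4/3).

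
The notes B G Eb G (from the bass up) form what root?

The distinct letter names are B, G, Eb. Arranged as a stack of thirds they read Eb–G–B, so Eb is the root (an Eb augmented triad).

Eb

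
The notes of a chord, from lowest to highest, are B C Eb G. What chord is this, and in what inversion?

Reducing to letter names: B, C, Eb, G. These stack in thirds as C–Eb–G–B — a C minor-major seventh chord.
With the seventh (B) in the bass, the chord is in third inversion (figured bass 4/2).

C minor-major seventh, third inversion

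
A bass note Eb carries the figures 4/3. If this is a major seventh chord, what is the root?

The figures 4/3 mean the fifth of the chord is in the bass. If Eb is the fifth of a major seventh chord, the root is Ab (chord tones Ab–C–Eb–G).

Ab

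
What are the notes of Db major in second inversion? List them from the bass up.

The chord tones are Db–F–Ab. With the fifth (Ab) lowest for second inversion: Ab, Db, F.

Ab, Db, F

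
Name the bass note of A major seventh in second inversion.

E

In second inversion the fifth is lowest. For A major seventh (A–C#–E–G#) that is E.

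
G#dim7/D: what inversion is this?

G#dim7/D means G# diminished seventh with D in the bass. D is the fifth of G# diminished seventh (G#–B–D–F), so this is second inversion.

second inversion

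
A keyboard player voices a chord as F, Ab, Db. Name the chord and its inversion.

Db major, first inversion

Reducing to letter names: F, Ab, Db. These stack in thirds as Db–F–Ab — a Db major triad.
With the third (F) in the bass, the chord is in first inversion (figured bass 6).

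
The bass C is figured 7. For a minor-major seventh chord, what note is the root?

The figures 7 mean the root of the chord is in the bass. If C is the root of a minor-major seventh chord, the root is C (chord tones C–Eb–G–B).

C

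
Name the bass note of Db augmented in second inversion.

In second inversion the fifth is lowest. For Db augmented (Db–F–A) that is A.

A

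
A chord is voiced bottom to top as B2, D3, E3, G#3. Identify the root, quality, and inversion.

E dominant seventh, second inversion

Reducing to letter names: B, D, E, G#. These stack in thirds as E–G#–B–D — an E dominant seventh chord.
The lowest note is B, the fifth of the chord, so this is second inversion (figured bass 4/3).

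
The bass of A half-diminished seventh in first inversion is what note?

C

A half-diminished seventh is A–C–Eb–G. First inversion places the third in the bass: C.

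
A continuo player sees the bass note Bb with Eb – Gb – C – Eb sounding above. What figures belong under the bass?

4/2

The notes Bb, Eb, Gb, C stack in thirds as C–Eb–Gb–Bb — a C half-diminished seventh chord. The bass Bb is the seventh, so this is third inversion: figured 4/2.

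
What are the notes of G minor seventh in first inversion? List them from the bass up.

Bb, D, F, G

The chord tones are G–Bb–D–F. With the third (Bb) lowest for first inversion: Bb, D, F, G.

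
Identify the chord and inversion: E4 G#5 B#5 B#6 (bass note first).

E augmented, root position

The distinct note names are E, G#, B#. Stacked in thirds they read E–G#–B#, which is an augmented triad on E.
With the root (E) in the bass, the chord is in root position (figured bass 5/3).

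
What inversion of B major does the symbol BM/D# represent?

BM/D# means B major with D# in the bass. D# is the third of B major (B–D#–F#), so this is first inversion.

first inversion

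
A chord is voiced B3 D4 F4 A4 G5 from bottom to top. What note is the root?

The distinct letter names are B, D, F, A, G. Arranged as a stack of thirds they read G–B–D–F–A, so G is the root (a G dominant ninth chord).

G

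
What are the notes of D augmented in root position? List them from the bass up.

Spelling D augmented: D–F#–A#. In root position the root is bass, giving D, F#, A# from the bottom.

D, F#, A#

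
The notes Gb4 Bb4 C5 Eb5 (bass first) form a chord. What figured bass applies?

4/3

The notes Gb, Bb, C, Eb stack in thirds as C–Eb–Gb–Bb — a C half-diminished seventh chord. The bass Gb is the fifth, so this is second inversion: figured 4/3.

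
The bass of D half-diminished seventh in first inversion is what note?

F

D half-diminished seventh is D–F–Ab–C. First inversion places the third in the bass: F.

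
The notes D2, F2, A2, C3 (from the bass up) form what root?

D

D, F, A, C are the tones of a D minor seventh chord (D–F–A–C), making D the root.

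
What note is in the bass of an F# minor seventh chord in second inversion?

C#

In second inversion the fifth is lowest. For F# minor seventh (F#–A–C#–E) that is C#.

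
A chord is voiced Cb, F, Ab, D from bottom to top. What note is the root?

D

Cb, F, Ab, D are the tones of a D diminished seventh chord (D–F–Ab–Cb), making D the root.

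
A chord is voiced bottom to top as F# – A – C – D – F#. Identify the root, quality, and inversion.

D dominant seventh, first inversion

Reducing to letter names: F#, A, C, D. These stack in thirds as D–F#–A–C — a D dominant seventh chord.
The lowest note is F#, the third of the chord, so this is first inversion (figured bass 6/5).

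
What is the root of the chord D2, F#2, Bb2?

The distinct letter names are D, F#, Bb. Arranged as a stack of thirds they read Bb–D–F#, so Bb is the root (a Bb augmented triad).

Bb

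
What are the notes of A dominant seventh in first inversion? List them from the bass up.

A dominant seventh is A–C#–E–G. First inversion puts the third (C#) in the bass, with the remaining tones above: C#, E, G, A.

C#, E, G, A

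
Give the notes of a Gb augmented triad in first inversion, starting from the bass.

Gb augmented is Gb–Bb–D. First inversion puts the third (Bb) in the bass, with the remaining tones above: Bb, D, Gb.

Bb, D, Gb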